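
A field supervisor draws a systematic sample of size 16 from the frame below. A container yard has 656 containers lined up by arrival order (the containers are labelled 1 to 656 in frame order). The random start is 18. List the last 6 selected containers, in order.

k = N/n = 656/16 = 41
11th selection = 18 + 10×41 = 428
12th: 428 + 41 = 469
13th: 469 + 41 = 510
14th: 510 + 41 = 551
15th: 551 + 41 = 592
16th: 592 + 41 = 633

428, 469, 510, 551, 592, 633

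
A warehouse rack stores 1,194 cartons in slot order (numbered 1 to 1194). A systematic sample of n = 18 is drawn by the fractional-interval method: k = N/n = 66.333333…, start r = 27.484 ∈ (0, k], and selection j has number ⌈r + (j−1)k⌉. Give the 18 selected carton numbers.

28, 94, 161, 227, 293, 360, 426, 492, 559, 625, 691, 758, 824, 890, 957, 1023, 1089, 1156

j=1: r + 0k = 27.484 → ⌈·⌉ = 28
j=2: r + 1k = 93.817333… → ⌈·⌉ = 94
j=3: r + 2k = 160.150666… → ⌈·⌉ = 161
j=4: r + 3k = 226.484 → ⌈·⌉ = 227
j=5: r + 4k = 292.817333… → ⌈·⌉ = 293
j=6: r + 5k = 359.150666… → ⌈·⌉ = 360
j=7: r + 6k = 425.484 → ⌈·⌉ = 426
j=8: r + 7k = 491.817333… → ⌈·⌉ = 492
j=9: r + 8k = 558.150666… → ⌈·⌉ = 559
j=10: r + 9k = 624.484 → ⌈·⌉ = 625
j=11: r + 10k = 690.817333… → ⌈·⌉ = 691
j=12: r + 11k = 757.150666… → ⌈·⌉ = 758
j=13: r + 12k = 823.484 → ⌈·⌉ = 824
j=14: r + 13k = 889.817333… → ⌈·⌉ = 890
j=15: r + 14k = 956.150666… → ⌈·⌉ = 957
j=16: r + 15k = 1022.484 → ⌈·⌉ = 1023
j=17: r + 16k = 1088.817333… → ⌈·⌉ = 1089
j=18: r + 17k = 1155.150666… → ⌈·⌉ = 1156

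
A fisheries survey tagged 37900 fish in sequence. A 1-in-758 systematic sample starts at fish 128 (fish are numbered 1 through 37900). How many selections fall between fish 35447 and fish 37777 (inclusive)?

k = 758
First selection ≥ 35447: 128 + ⌈(35447−128)/758⌉·758 = 128 + 47×758 = 35754
Last selection ≤ 37777: 128 + ⌊(37777−128)/758⌋·758 = 128 + 49×758 = 37270
Count = 49 − 47 + 1 = 3

3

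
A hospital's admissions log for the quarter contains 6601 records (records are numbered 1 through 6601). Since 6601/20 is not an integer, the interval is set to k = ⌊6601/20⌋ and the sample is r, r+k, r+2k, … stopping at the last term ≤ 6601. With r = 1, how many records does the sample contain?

21

k = ⌊6601/20⌋ = 330
Achieved size = ⌊(6601 − 1)/330⌋ + 1 = ⌊6600/330⌋ + 1 = 20 + 1 = 21
(last selection: 1 + 20×330 = 6601 ≤ 6601; next would be 6931 > 6601)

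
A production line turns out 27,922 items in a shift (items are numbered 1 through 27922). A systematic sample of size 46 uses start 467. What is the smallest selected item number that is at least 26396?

k = 27922/46 = 607
Steps past start: ⌈(26396 − 467)/607⌉ = ⌈25929/607⌉ = 43
Selected item: 467 + 43×607 = 26568

26568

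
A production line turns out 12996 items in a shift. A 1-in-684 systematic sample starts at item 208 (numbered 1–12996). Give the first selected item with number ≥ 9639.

9784

k = 684
Steps past start: ⌈(9639 − 208)/684⌉ = ⌈9431/684⌉ = 14
Selected item: 208 + 14×684 = 9784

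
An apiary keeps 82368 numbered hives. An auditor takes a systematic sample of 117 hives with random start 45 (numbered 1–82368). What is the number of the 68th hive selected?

k = 82368/117 = 704
68th selection = r + (68−1)·k = 45 + 67×704 = 45 + 47168 = 47213

47213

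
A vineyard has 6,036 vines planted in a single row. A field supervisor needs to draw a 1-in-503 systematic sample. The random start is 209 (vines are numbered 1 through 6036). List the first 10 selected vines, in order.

vine 1: 209
vine 2: 209 + 503 = 712
vine 3: 712 + 503 = 1215
vine 4: 1215 + 503 = 1718
vine 5: 1718 + 503 = 2221
vine 6: 2221 + 503 = 2724
vine 7: 2724 + 503 = 3227
vine 8: 3227 + 503 = 3730
vine 9: 3730 + 503 = 4233
vine 10: 4233 + 503 = 4736

209, 712, 1215, 1718, 2221, 2724, 3227, 3730, 4233, 4736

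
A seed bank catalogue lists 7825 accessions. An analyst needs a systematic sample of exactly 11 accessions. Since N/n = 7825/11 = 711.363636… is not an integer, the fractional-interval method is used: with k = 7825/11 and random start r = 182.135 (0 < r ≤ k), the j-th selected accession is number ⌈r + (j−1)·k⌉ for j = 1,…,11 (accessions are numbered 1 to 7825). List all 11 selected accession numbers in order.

183, 894, 1605, 2317, 3028, 3739, 4451, 5162, 5874, 6585, 7296

j=1: r + 0k = 182.135 → ⌈·⌉ = 183
j=2: r + 1k = 893.498636… → ⌈·⌉ = 894
j=3: r + 2k = 1604.862272… → ⌈·⌉ = 1605
j=4: r + 3k = 2316.225909… → ⌈·⌉ = 2317
j=5: r + 4k = 3027.589545… → ⌈·⌉ = 3028
j=6: r + 5k = 3738.953181… → ⌈·⌉ = 3739
j=7: r + 6k = 4450.316818… → ⌈·⌉ = 4451
j=8: r + 7k = 5161.680454… → ⌈·⌉ = 5162
j=9: r + 8k = 5873.044090… → ⌈·⌉ = 5874
j=10: r + 9k = 6584.407727… → ⌈·⌉ = 6585
j=11: r + 10k = 7295.771363… → ⌈·⌉ = 7296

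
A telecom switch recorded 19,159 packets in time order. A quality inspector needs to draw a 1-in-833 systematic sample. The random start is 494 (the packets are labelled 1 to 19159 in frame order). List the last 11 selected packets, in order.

13th selection = 494 + 12×833 = 10490
14th: 10490 + 833 = 11323
15th: 11323 + 833 = 12156
16th: 12156 + 833 = 12989
17th: 12989 + 833 = 13822
18th: 13822 + 833 = 14655
19th: 14655 + 833 = 15488
20th: 15488 + 833 = 16321
21st: 16321 + 833 = 17154
22nd: 17154 + 833 = 17987
23rd: 17987 + 833 = 18820

10490, 11323, 12156, 12989, 13822, 14655, 15488, 16321, 17154, 17987, 18820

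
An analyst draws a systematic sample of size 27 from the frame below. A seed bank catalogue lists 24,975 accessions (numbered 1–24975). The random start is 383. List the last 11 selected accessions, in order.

k = N/n = 24975/27 = 925
17th selection = 383 + 16×925 = 15183
18th: 15183 + 925 = 16108
19th: 16108 + 925 = 17033
20th: 17033 + 925 = 17958
21st: 17958 + 925 = 18883
22nd: 18883 + 925 = 19808
23rd: 19808 + 925 = 20733
24th: 20733 + 925 = 21658
25th: 21658 + 925 = 22583
26th: 22583 + 925 = 23508
27th: 23508 + 925 = 24433

15183, 16108, 17033, 17958, 18883, 19808, 20733, 21658, 22583, 23508, 24433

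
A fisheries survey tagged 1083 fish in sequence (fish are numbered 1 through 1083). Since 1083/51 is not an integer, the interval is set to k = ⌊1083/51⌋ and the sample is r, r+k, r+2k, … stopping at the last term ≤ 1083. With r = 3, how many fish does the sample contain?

k = ⌊1083/51⌋ = 21
Achieved size = ⌊(1083 − 3)/21⌋ + 1 = ⌊1080/21⌋ + 1 = 51 + 1 = 52
(last selection: 3 + 51×21 = 1074 ≤ 1083; next would be 1095 > 1083)

52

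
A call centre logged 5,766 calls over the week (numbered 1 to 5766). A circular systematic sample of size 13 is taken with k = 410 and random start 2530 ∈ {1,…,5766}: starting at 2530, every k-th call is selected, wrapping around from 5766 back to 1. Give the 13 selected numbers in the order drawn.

2530, 2940, 3350, 3760, 4170, 4580, 4990, 5400, 44, 454, 864, 1274, 1684

Selection 1: 2530
Selection 2: 2530 + 410 = 2940
Selection 3: 2940 + 410 = 3350
Selection 4: 3350 + 410 = 3760
Selection 5: 3760 + 410 = 4170
Selection 6: 4170 + 410 = 4580
Selection 7: 4580 + 410 = 4990
Selection 8: 4990 + 410 = 5400
Selection 9: 5400 + 410 = 5810 → 5810 − 5766 = 44
Selection 10: 44 + 410 = 454
Selection 11: 454 + 410 = 864
Selection 12: 864 + 410 = 1274
Selection 13: 1274 + 410 = 1684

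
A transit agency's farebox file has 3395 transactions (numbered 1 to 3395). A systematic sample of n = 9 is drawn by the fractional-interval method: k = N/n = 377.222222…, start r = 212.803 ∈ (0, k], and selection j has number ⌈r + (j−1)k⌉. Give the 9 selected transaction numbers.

j=1: r + 0k = 212.803 → ⌈·⌉ = 213
j=2: r + 1k = 590.025222… → ⌈·⌉ = 591
j=3: r + 2k = 967.247444… → ⌈·⌉ = 968
j=4: r + 3k = 1344.469666… → ⌈·⌉ = 1345
j=5: r + 4k = 1721.691888… → ⌈·⌉ = 1722
j=6: r + 5k = 2098.914111… → ⌈·⌉ = 2099
j=7: r + 6k = 2476.136333… → ⌈·⌉ = 2477
j=8: r + 7k = 2853.358555… → ⌈·⌉ = 2854
j=9: r + 8k = 3230.580777… → ⌈·⌉ = 3231

213, 591, 968, 1345, 1722, 2099, 2477, 2854, 3231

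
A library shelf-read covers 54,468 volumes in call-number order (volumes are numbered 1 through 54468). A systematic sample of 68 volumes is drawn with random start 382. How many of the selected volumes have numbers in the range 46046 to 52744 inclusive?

k = 54468/68 = 801
First selection ≥ 46046: 382 + ⌈(46046−382)/801⌉·801 = 382 + 58×801 = 46840
Last selection ≤ 52744: 382 + ⌊(52744−382)/801⌋·801 = 382 + 65×801 = 52447
Count = 65 − 58 + 1 = 8

8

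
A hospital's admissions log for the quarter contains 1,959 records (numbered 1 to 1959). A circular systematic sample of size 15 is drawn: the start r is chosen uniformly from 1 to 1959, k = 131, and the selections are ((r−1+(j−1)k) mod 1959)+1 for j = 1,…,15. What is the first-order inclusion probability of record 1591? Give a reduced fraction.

For each position j, as r ranges over 1…1959 the j-th selection hits every record exactly once, so record 1591 is selected for exactly 15 of the 1959 starts.
Inclusion probability = 15/1959 = 5/653.

5/653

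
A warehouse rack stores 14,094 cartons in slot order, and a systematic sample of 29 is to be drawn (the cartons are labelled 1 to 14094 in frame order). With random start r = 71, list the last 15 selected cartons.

k = N/n = 14094/29 = 486
15th selection = 71 + 14×486 = 6875
16th: 6875 + 486 = 7361
17th: 7361 + 486 = 7847
18th: 7847 + 486 = 8333
19th: 8333 + 486 = 8819
20th: 8819 + 486 = 9305
21st: 9305 + 486 = 9791
22nd: 9791 + 486 = 10277
23rd: 10277 + 486 = 10763
24th: 10763 + 486 = 11249
25th: 11249 + 486 = 11735
26th: 11735 + 486 = 12221
27th: 12221 + 486 = 12707
28th: 12707 + 486 = 13193
29th: 13193 + 486 = 13679

6875, 7361, 7847, 8333, 8819, 9305, 9791, 10277, 10763, 11249, 11735, 12221, 12707, 13193, 13679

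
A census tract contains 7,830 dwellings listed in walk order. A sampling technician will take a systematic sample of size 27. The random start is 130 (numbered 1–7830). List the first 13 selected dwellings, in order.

k = N/n = 7830/27 = 290
dwelling 1: 130
dwelling 2: 130 + 290 = 420
dwelling 3: 420 + 290 = 710
dwelling 4: 710 + 290 = 1000
dwelling 5: 1000 + 290 = 1290
dwelling 6: 1290 + 290 = 1580
dwelling 7: 1580 + 290 = 1870
dwelling 8: 1870 + 290 = 2160
dwelling 9: 2160 + 290 = 2450
dwelling 10: 2450 + 290 = 2740
dwelling 11: 2740 + 290 = 3030
dwelling 12: 3030 + 290 = 3320
dwelling 13: 3320 + 290 = 3610

130, 420, 710, 1000, 1290, 1580, 1870, 2160, 2450, 2740, 3030, 3320, 3610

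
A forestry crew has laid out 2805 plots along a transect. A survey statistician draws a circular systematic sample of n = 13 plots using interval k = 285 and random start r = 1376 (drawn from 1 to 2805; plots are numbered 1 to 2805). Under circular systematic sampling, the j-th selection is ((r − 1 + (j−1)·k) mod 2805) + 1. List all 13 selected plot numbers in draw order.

1376, 1661, 1946, 2231, 2516, 2801, 281, 566, 851, 1136, 1421, 1706, 1991

Selection 1: 1376
Selection 2: 1376 + 285 = 1661
Selection 3: 1661 + 285 = 1946
Selection 4: 1946 + 285 = 2231
Selection 5: 2231 + 285 = 2516
Selection 6: 2516 + 285 = 2801
Selection 7: 2801 + 285 = 3086 → 3086 − 2805 = 281
Selection 8: 281 + 285 = 566
Selection 9: 566 + 285 = 851
Selection 10: 851 + 285 = 1136
Selection 11: 1136 + 285 = 1421
Selection 12: 1421 + 285 = 1706
Selection 13: 1706 + 285 = 1991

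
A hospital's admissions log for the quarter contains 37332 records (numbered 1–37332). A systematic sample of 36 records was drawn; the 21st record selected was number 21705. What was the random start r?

k = 37332/36 = 1037
r = 21705 − (21−1)×1037 = 21705 − 20740 = 965

965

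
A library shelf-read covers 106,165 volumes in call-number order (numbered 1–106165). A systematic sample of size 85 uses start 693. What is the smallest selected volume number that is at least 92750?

k = 106165/85 = 1249
Steps past start: ⌈(92750 − 693)/1249⌉ = ⌈92057/1249⌉ = 74
Selected volume: 693 + 74×1249 = 93119

93119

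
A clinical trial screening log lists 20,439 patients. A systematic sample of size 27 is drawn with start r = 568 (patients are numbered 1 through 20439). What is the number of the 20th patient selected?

k = 20439/27 = 757
20th selection = r + (20−1)·k = 568 + 19×757 = 568 + 14383 = 14951

14951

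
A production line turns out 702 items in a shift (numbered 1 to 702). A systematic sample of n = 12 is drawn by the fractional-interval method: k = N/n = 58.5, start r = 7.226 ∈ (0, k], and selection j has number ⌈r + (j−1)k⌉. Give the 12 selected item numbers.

8, 66, 125, 183, 242, 300, 359, 417, 476, 534, 593, 651

j=1: r + 0k = 7.226 → ⌈·⌉ = 8
j=2: r + 1k = 65.726 → ⌈·⌉ = 66
j=3: r + 2k = 124.226 → ⌈·⌉ = 125
j=4: r + 3k = 182.726 → ⌈·⌉ = 183
j=5: r + 4k = 241.226 → ⌈·⌉ = 242
j=6: r + 5k = 299.726 → ⌈·⌉ = 300
j=7: r + 6k = 358.226 → ⌈·⌉ = 359
j=8: r + 7k = 416.726 → ⌈·⌉ = 417
j=9: r + 8k = 475.226 → ⌈·⌉ = 476
j=10: r + 9k = 533.726 → ⌈·⌉ = 534
j=11: r + 10k = 592.226 → ⌈·⌉ = 593
j=12: r + 11k = 650.726 → ⌈·⌉ = 651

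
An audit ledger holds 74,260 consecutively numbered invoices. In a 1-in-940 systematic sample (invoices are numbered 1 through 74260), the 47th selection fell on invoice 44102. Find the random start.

k = 940
r = 44102 − (47−1)×940 = 44102 − 43240 = 862

862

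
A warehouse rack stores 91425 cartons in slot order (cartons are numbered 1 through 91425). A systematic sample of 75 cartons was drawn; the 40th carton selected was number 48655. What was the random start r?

k = 91425/75 = 1219
r = 48655 − (40−1)×1219 = 48655 − 47541 = 1114

1114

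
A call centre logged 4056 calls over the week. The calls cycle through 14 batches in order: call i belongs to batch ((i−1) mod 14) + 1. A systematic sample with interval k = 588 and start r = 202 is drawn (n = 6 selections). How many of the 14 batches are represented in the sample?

1

Consecutive selections differ by k = 588, so their batch numbers differ by 588 mod 14 = 0.
gcd(588, 14) = 14, so the sample visits 14/14 = 1 distinct residues mod 14.
Start 202 is batch 6; the batches hit are 6.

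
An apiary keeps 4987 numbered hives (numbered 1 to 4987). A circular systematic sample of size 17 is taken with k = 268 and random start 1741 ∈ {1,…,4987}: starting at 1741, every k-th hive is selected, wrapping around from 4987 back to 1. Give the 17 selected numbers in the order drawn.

1741, 2009, 2277, 2545, 2813, 3081, 3349, 3617, 3885, 4153, 4421, 4689, 4957, 238, 506, 774, 1042

Selection 1: 1741
Selection 2: 1741 + 268 = 2009
Selection 3: 2009 + 268 = 2277
Selection 4: 2277 + 268 = 2545
Selection 5: 2545 + 268 = 2813
Selection 6: 2813 + 268 = 3081
Selection 7: 3081 + 268 = 3349
Selection 8: 3349 + 268 = 3617
Selection 9: 3617 + 268 = 3885
Selection 10: 3885 + 268 = 4153
Selection 11: 4153 + 268 = 4421
Selection 12: 4421 + 268 = 4689
Selection 13: 4689 + 268 = 4957
Selection 14: 4957 + 268 = 5225 → 5225 − 4987 = 238
Selection 15: 238 + 268 = 506
Selection 16: 506 + 268 = 774
Selection 17: 774 + 268 = 1042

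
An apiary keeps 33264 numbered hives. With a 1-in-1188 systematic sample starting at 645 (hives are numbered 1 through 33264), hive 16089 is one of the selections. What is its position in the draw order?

14

k = 1188
position = (16089 − 645)/1188 + 1 = 15444/1188 + 1 = 13 + 1 = 14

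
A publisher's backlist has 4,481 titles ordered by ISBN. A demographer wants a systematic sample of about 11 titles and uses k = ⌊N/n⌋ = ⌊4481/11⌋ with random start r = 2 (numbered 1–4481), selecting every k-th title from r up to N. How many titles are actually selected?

k = ⌊4481/11⌋ = 407
Achieved size = ⌊(4481 − 2)/407⌋ + 1 = ⌊4479/407⌋ + 1 = 11 + 1 = 12
(last selection: 2 + 11×407 = 4479 ≤ 4481; next would be 4886 > 4481)

12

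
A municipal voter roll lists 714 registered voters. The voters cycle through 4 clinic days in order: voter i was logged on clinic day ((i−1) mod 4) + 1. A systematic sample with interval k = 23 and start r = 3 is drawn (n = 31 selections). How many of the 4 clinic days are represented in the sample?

Consecutive selections differ by k = 23, so their clinic day numbers differ by 23 mod 4 = 3.
gcd(23, 4) = 1, so the sample visits 4/1 = 4 distinct residues mod 4.
Start 3 is clinic day 3; the clinic days hit are 1, 2, 3, 4.

4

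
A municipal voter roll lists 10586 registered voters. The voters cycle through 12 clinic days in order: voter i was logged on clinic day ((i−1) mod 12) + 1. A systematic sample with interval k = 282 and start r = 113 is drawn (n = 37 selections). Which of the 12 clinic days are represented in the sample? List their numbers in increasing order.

Consecutive selections differ by k = 282, so their clinic day numbers differ by 282 mod 12 = 6.
gcd(282, 12) = 6, so the sample visits 12/6 = 2 distinct residues mod 12.
Start 113 is clinic day 5; the clinic days hit are 5, 11.

5, 11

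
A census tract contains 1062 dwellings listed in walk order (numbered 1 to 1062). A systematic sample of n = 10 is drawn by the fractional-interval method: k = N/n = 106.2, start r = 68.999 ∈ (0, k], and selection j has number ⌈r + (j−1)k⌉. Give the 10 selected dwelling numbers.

69, 176, 282, 388, 494, 600, 707, 813, 919, 1025

j=1: r + 0k = 68.999 → ⌈·⌉ = 69
j=2: r + 1k = 175.199 → ⌈·⌉ = 176
j=3: r + 2k = 281.399 → ⌈·⌉ = 282
j=4: r + 3k = 387.599 → ⌈·⌉ = 388
j=5: r + 4k = 493.799 → ⌈·⌉ = 494
j=6: r + 5k = 599.999 → ⌈·⌉ = 600
j=7: r + 6k = 706.199 → ⌈·⌉ = 707
j=8: r + 7k = 812.399 → ⌈·⌉ = 813
j=9: r + 8k = 918.599 → ⌈·⌉ = 919
j=10: r + 9k = 1024.799 → ⌈·⌉ = 1025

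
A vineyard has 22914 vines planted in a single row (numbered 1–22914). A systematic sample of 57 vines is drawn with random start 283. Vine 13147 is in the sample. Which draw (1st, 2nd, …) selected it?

33

k = 22914/57 = 402
position = (13147 − 283)/402 + 1 = 12864/402 + 1 = 32 + 1 = 33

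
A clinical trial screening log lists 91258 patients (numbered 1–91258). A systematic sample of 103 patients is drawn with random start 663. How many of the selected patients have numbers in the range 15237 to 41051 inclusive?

k = 91258/103 = 886
First selection ≥ 15237: 663 + ⌈(15237−663)/886⌉·886 = 663 + 17×886 = 15725
Last selection ≤ 41051: 663 + ⌊(41051−663)/886⌋·886 = 663 + 45×886 = 40533
Count = 45 − 17 + 1 = 29

29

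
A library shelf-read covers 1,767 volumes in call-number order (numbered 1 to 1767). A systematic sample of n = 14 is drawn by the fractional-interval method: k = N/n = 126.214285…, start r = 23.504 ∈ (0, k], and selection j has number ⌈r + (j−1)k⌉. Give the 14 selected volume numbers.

24, 150, 276, 403, 529, 655, 781, 908, 1034, 1160, 1286, 1412, 1539, 1665

j=1: r + 0k = 23.504 → ⌈·⌉ = 24
j=2: r + 1k = 149.718285… → ⌈·⌉ = 150
j=3: r + 2k = 275.932571… → ⌈·⌉ = 276
j=4: r + 3k = 402.146857… → ⌈·⌉ = 403
j=5: r + 4k = 528.361142… → ⌈·⌉ = 529
j=6: r + 5k = 654.575428… → ⌈·⌉ = 655
j=7: r + 6k = 780.789714… → ⌈·⌉ = 781
j=8: r + 7k = 907.004 → ⌈·⌉ = 908
j=9: r + 8k = 1033.218285… → ⌈·⌉ = 1034
j=10: r + 9k = 1159.432571… → ⌈·⌉ = 1160
j=11: r + 10k = 1285.646857… → ⌈·⌉ = 1286
j=12: r + 11k = 1411.861142… → ⌈·⌉ = 1412
j=13: r + 12k = 1538.075428… → ⌈·⌉ = 1539
j=14: r + 13k = 1664.289714… → ⌈·⌉ = 1665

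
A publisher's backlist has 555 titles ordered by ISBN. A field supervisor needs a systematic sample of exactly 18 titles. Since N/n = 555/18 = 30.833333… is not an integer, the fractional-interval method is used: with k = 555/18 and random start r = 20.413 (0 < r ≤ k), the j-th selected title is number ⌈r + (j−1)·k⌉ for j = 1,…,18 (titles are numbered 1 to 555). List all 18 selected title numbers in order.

j=1: r + 0k = 20.413 → ⌈·⌉ = 21
j=2: r + 1k = 51.246333… → ⌈·⌉ = 52
j=3: r + 2k = 82.079666… → ⌈·⌉ = 83
j=4: r + 3k = 112.913 → ⌈·⌉ = 113
j=5: r + 4k = 143.746333… → ⌈·⌉ = 144
j=6: r + 5k = 174.579666… → ⌈·⌉ = 175
j=7: r + 6k = 205.413 → ⌈·⌉ = 206
j=8: r + 7k = 236.246333… → ⌈·⌉ = 237
j=9: r + 8k = 267.079666… → ⌈·⌉ = 268
j=10: r + 9k = 297.913 → ⌈·⌉ = 298
j=11: r + 10k = 328.746333… → ⌈·⌉ = 329
j=12: r + 11k = 359.579666… → ⌈·⌉ = 360
j=13: r + 12k = 390.413 → ⌈·⌉ = 391
j=14: r + 13k = 421.246333… → ⌈·⌉ = 422
j=15: r + 14k = 452.079666… → ⌈·⌉ = 453
j=16: r + 15k = 482.913 → ⌈·⌉ = 483
j=17: r + 16k = 513.746333… → ⌈·⌉ = 514
j=18: r + 17k = 544.579666… → ⌈·⌉ = 545

21, 52, 83, 113, 144, 175, 206, 237, 268, 298, 329, 360, 391, 422, 453, 483, 514, 545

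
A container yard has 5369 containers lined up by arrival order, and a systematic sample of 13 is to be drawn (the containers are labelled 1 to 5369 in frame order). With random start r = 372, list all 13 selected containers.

372, 785, 1198, 1611, 2024, 2437, 2850, 3263, 3676, 4089, 4502, 4915, 5328

k = N/n = 5369/13 = 413
container 1: 372
container 2: 372 + 413 = 785
container 3: 785 + 413 = 1198
container 4: 1198 + 413 = 1611
container 5: 1611 + 413 = 2024
container 6: 2024 + 413 = 2437
container 7: 2437 + 413 = 2850
container 8: 2850 + 413 = 3263
container 9: 3263 + 413 = 3676
container 10: 3676 + 413 = 4089
container 11: 4089 + 413 = 4502
container 12: 4502 + 413 = 4915
container 13: 4915 + 413 = 5328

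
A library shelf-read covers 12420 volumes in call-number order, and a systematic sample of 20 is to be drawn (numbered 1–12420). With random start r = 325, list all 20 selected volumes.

k = N/n = 12420/20 = 621
volume 1: 325
volume 2: 325 + 621 = 946
volume 3: 946 + 621 = 1567
volume 4: 1567 + 621 = 2188
volume 5: 2188 + 621 = 2809
volume 6: 2809 + 621 = 3430
volume 7: 3430 + 621 = 4051
volume 8: 4051 + 621 = 4672
volume 9: 4672 + 621 = 5293
volume 10: 5293 + 621 = 5914
volume 11: 5914 + 621 = 6535
volume 12: 6535 + 621 = 7156
volume 13: 7156 + 621 = 7777
volume 14: 7777 + 621 = 8398
volume 15: 8398 + 621 = 9019
volume 16: 9019 + 621 = 9640
volume 17: 9640 + 621 = 10261
volume 18: 10261 + 621 = 10882
volume 19: 10882 + 621 = 11503
volume 20: 11503 + 621 = 12124

325, 946, 1567, 2188, 2809, 3430, 4051, 4672, 5293, 5914, 6535, 7156, 7777, 8398, 9019, 9640, 10261, 10882, 11503, 12124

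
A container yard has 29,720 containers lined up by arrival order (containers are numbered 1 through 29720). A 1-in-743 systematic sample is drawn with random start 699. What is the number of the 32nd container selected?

k = 743
32nd selection = r + (32−1)·k = 699 + 31×743 = 699 + 23033 = 23732

23732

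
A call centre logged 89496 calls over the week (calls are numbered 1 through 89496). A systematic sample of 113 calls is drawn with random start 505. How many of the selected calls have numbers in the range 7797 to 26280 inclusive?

23

k = 89496/113 = 792
First selection ≥ 7797: 505 + ⌈(7797−505)/792⌉·792 = 505 + 10×792 = 8425
Last selection ≤ 26280: 505 + ⌊(26280−505)/792⌋·792 = 505 + 32×792 = 25849
Count = 32 − 10 + 1 = 23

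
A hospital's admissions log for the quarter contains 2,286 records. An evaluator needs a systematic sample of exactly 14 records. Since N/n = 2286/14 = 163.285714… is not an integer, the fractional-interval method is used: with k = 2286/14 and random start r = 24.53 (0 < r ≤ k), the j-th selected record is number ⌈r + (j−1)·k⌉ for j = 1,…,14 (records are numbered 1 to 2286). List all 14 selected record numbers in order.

25, 188, 352, 515, 678, 841, 1005, 1168, 1331, 1495, 1658, 1821, 1984, 2148

j=1: r + 0k = 24.53 → ⌈·⌉ = 25
j=2: r + 1k = 187.815714… → ⌈·⌉ = 188
j=3: r + 2k = 351.101428… → ⌈·⌉ = 352
j=4: r + 3k = 514.387142… → ⌈·⌉ = 515
j=5: r + 4k = 677.672857… → ⌈·⌉ = 678
j=6: r + 5k = 840.958571… → ⌈·⌉ = 841
j=7: r + 6k = 1004.244285… → ⌈·⌉ = 1005
j=8: r + 7k = 1167.53 → ⌈·⌉ = 1168
j=9: r + 8k = 1330.815714… → ⌈·⌉ = 1331
j=10: r + 9k = 1494.101428… → ⌈·⌉ = 1495
j=11: r + 10k = 1657.387142… → ⌈·⌉ = 1658
j=12: r + 11k = 1820.672857… → ⌈·⌉ = 1821
j=13: r + 12k = 1983.958571… → ⌈·⌉ = 1984
j=14: r + 13k = 2147.244285… → ⌈·⌉ = 2148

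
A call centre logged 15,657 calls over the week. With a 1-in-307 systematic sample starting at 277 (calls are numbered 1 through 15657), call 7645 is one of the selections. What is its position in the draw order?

k = 307
position = (7645 − 277)/307 + 1 = 7368/307 + 1 = 24 + 1 = 25

25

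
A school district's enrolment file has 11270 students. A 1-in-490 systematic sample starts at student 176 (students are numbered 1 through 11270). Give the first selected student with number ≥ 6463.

6546

k = 490
Steps past start: ⌈(6463 − 176)/490⌉ = ⌈6287/490⌉ = 13
Selected student: 176 + 13×490 = 6546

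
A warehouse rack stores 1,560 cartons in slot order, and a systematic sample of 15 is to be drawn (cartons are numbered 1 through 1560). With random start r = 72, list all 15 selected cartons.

72, 176, 280, 384, 488, 592, 696, 800, 904, 1008, 1112, 1216, 1320, 1424, 1528

k = N/n = 1560/15 = 104
carton 1: 72
carton 2: 72 + 104 = 176
carton 3: 176 + 104 = 280
carton 4: 280 + 104 = 384
carton 5: 384 + 104 = 488
carton 6: 488 + 104 = 592
carton 7: 592 + 104 = 696
carton 8: 696 + 104 = 800
carton 9: 800 + 104 = 904
carton 10: 904 + 104 = 1008
carton 11: 1008 + 104 = 1112
carton 12: 1112 + 104 = 1216
carton 13: 1216 + 104 = 1320
carton 14: 1320 + 104 = 1424
carton 15: 1424 + 104 = 1528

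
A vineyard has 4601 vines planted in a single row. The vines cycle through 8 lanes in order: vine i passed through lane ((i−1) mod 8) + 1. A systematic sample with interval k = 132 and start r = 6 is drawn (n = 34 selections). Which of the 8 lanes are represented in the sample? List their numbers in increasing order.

2, 6

Consecutive selections differ by k = 132, so their lane numbers differ by 132 mod 8 = 4.
gcd(132, 8) = 4, so the sample visits 8/4 = 2 distinct residues mod 8.
Start 6 is lane 6; the lanes hit are 2, 6.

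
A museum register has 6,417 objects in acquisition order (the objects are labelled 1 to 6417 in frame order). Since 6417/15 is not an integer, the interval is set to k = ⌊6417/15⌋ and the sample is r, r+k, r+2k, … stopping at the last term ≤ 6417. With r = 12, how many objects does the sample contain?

k = ⌊6417/15⌋ = 427
Achieved size = ⌊(6417 − 12)/427⌋ + 1 = ⌊6405/427⌋ + 1 = 15 + 1 = 16
(last selection: 12 + 15×427 = 6417 ≤ 6417; next would be 6844 > 6417)

16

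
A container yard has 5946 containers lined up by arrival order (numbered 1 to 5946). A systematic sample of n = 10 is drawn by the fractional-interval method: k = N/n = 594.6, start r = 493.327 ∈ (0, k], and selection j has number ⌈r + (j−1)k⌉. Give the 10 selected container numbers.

494, 1088, 1683, 2278, 2872, 3467, 4061, 4656, 5251, 5845

j=1: r + 0k = 493.327 → ⌈·⌉ = 494
j=2: r + 1k = 1087.927 → ⌈·⌉ = 1088
j=3: r + 2k = 1682.527 → ⌈·⌉ = 1683
j=4: r + 3k = 2277.127 → ⌈·⌉ = 2278
j=5: r + 4k = 2871.727 → ⌈·⌉ = 2872
j=6: r + 5k = 3466.327 → ⌈·⌉ = 3467
j=7: r + 6k = 4060.927 → ⌈·⌉ = 4061
j=8: r + 7k = 4655.527 → ⌈·⌉ = 4656
j=9: r + 8k = 5250.127 → ⌈·⌉ = 5251
j=10: r + 9k = 5844.727 → ⌈·⌉ = 5845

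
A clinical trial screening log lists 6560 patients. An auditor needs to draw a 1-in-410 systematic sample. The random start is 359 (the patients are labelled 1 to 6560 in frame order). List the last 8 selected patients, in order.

3639, 4049, 4459, 4869, 5279, 5689, 6099, 6509

9th selection = 359 + 8×410 = 3639
10th: 3639 + 410 = 4049
11th: 4049 + 410 = 4459
12th: 4459 + 410 = 4869
13th: 4869 + 410 = 5279
14th: 5279 + 410 = 5689
15th: 5689 + 410 = 6099
16th: 6099 + 410 = 6509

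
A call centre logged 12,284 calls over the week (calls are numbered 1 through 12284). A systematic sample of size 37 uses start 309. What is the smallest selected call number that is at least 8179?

8277

k = 12284/37 = 332
Steps past start: ⌈(8179 − 309)/332⌉ = ⌈7870/332⌉ = 24
Selected call: 309 + 24×332 = 8277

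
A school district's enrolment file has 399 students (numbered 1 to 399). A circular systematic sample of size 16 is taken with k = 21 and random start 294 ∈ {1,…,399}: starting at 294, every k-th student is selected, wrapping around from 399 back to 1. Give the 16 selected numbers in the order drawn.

294, 315, 336, 357, 378, 399, 21, 42, 63, 84, 105, 126, 147, 168, 189, 210

Selection 1: 294
Selection 2: 294 + 21 = 315
Selection 3: 315 + 21 = 336
Selection 4: 336 + 21 = 357
Selection 5: 357 + 21 = 378
Selection 6: 378 + 21 = 399
Selection 7: 399 + 21 = 420 → 420 − 399 = 21
Selection 8: 21 + 21 = 42
Selection 9: 42 + 21 = 63
Selection 10: 63 + 21 = 84
Selection 11: 84 + 21 = 105
Selection 12: 105 + 21 = 126
Selection 13: 126 + 21 = 147
Selection 14: 147 + 21 = 168
Selection 15: 168 + 21 = 189
Selection 16: 189 + 21 = 210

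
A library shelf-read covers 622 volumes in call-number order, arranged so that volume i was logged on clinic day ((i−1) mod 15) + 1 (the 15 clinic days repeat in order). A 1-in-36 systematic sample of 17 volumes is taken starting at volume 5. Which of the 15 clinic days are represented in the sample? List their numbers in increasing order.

2, 5, 8, 11, 14

Consecutive selections differ by k = 36, so their clinic day numbers differ by 36 mod 15 = 6.
gcd(36, 15) = 3, so the sample visits 15/3 = 5 distinct residues mod 15.
Start 5 is clinic day 5; the clinic days hit are 2, 5, 8, 11, 14.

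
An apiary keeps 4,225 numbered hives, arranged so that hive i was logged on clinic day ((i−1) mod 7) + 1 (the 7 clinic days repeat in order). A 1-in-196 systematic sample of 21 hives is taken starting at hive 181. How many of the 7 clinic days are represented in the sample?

1

Consecutive selections differ by k = 196, so their clinic day numbers differ by 196 mod 7 = 0.
gcd(196, 7) = 7, so the sample visits 7/7 = 1 distinct residues mod 7.
Start 181 is clinic day 6; the clinic days hit are 6.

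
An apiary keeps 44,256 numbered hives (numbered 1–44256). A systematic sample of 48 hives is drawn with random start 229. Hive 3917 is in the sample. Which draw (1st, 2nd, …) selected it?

5

k = 44256/48 = 922
position = (3917 − 229)/922 + 1 = 3688/922 + 1 = 4 + 1 = 5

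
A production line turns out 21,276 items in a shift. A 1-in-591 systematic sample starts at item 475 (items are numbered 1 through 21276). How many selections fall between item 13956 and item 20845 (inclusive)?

k = 591
First selection ≥ 13956: 475 + ⌈(13956−475)/591⌉·591 = 475 + 23×591 = 14068
Last selection ≤ 20845: 475 + ⌊(20845−475)/591⌋·591 = 475 + 34×591 = 20569
Count = 34 − 23 + 1 = 12

12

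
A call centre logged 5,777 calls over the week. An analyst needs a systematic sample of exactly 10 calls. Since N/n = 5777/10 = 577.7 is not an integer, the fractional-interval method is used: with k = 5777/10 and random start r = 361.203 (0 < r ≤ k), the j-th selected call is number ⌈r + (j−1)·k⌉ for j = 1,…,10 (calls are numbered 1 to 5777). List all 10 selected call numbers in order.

j=1: r + 0k = 361.203 → ⌈·⌉ = 362
j=2: r + 1k = 938.903 → ⌈·⌉ = 939
j=3: r + 2k = 1516.603 → ⌈·⌉ = 1517
j=4: r + 3k = 2094.303 → ⌈·⌉ = 2095
j=5: r + 4k = 2672.003 → ⌈·⌉ = 2673
j=6: r + 5k = 3249.703 → ⌈·⌉ = 3250
j=7: r + 6k = 3827.403 → ⌈·⌉ = 3828
j=8: r + 7k = 4405.103 → ⌈·⌉ = 4406
j=9: r + 8k = 4982.803 → ⌈·⌉ = 4983
j=10: r + 9k = 5560.503 → ⌈·⌉ = 5561

362, 939, 1517, 2095, 2673, 3250, 3828, 4406, 4983, 5561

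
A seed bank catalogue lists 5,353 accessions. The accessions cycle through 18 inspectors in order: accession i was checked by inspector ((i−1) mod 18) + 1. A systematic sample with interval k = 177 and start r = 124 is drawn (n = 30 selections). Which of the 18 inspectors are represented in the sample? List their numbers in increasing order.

1, 4, 7, 10, 13, 16

Consecutive selections differ by k = 177, so their inspector numbers differ by 177 mod 18 = 15.
gcd(177, 18) = 3, so the sample visits 18/3 = 6 distinct residues mod 18.
Start 124 is inspector 16; the inspectors hit are 1, 4, 7, 10, 13, 16.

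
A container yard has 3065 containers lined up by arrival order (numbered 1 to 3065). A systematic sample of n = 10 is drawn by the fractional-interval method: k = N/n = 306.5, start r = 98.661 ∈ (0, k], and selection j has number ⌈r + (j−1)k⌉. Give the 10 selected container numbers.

99, 406, 712, 1019, 1325, 1632, 1938, 2245, 2551, 2858

j=1: r + 0k = 98.661 → ⌈·⌉ = 99
j=2: r + 1k = 405.161 → ⌈·⌉ = 406
j=3: r + 2k = 711.661 → ⌈·⌉ = 712
j=4: r + 3k = 1018.161 → ⌈·⌉ = 1019
j=5: r + 4k = 1324.661 → ⌈·⌉ = 1325
j=6: r + 5k = 1631.161 → ⌈·⌉ = 1632
j=7: r + 6k = 1937.661 → ⌈·⌉ = 1938
j=8: r + 7k = 2244.161 → ⌈·⌉ = 2245
j=9: r + 8k = 2550.661 → ⌈·⌉ = 2551
j=10: r + 9k = 2857.161 → ⌈·⌉ = 2858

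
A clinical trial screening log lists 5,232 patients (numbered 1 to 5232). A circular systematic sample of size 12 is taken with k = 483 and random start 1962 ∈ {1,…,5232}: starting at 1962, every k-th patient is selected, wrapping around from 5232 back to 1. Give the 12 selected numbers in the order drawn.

1962, 2445, 2928, 3411, 3894, 4377, 4860, 111, 594, 1077, 1560, 2043

Selection 1: 1962
Selection 2: 1962 + 483 = 2445
Selection 3: 2445 + 483 = 2928
Selection 4: 2928 + 483 = 3411
Selection 5: 3411 + 483 = 3894
Selection 6: 3894 + 483 = 4377
Selection 7: 4377 + 483 = 4860
Selection 8: 4860 + 483 = 5343 → 5343 − 5232 = 111
Selection 9: 111 + 483 = 594
Selection 10: 594 + 483 = 1077
Selection 11: 1077 + 483 = 1560
Selection 12: 1560 + 483 = 2043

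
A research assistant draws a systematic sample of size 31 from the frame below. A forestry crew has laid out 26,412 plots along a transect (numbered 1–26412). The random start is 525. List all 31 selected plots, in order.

k = N/n = 26412/31 = 852
plot 1: 525
plot 2: 525 + 852 = 1377
plot 3: 1377 + 852 = 2229
plot 4: 2229 + 852 = 3081
plot 5: 3081 + 852 = 3933
plot 6: 3933 + 852 = 4785
plot 7: 4785 + 852 = 5637
plot 8: 5637 + 852 = 6489
plot 9: 6489 + 852 = 7341
plot 10: 7341 + 852 = 8193
plot 11: 8193 + 852 = 9045
plot 12: 9045 + 852 = 9897
plot 13: 9897 + 852 = 10749
plot 14: 10749 + 852 = 11601
plot 15: 11601 + 852 = 12453
plot 16: 12453 + 852 = 13305
plot 17: 13305 + 852 = 14157
plot 18: 14157 + 852 = 15009
plot 19: 15009 + 852 = 15861
plot 20: 15861 + 852 = 16713
plot 21: 16713 + 852 = 17565
plot 22: 17565 + 852 = 18417
plot 23: 18417 + 852 = 19269
plot 24: 19269 + 852 = 20121
plot 25: 20121 + 852 = 20973
plot 26: 20973 + 852 = 21825
plot 27: 21825 + 852 = 22677
plot 28: 22677 + 852 = 23529
plot 29: 23529 + 852 = 24381
plot 30: 24381 + 852 = 25233
plot 31: 25233 + 852 = 26085

525, 1377, 2229, 3081, 3933, 4785, 5637, 6489, 7341, 8193, 9045, 9897, 10749, 11601, 12453, 13305, 14157, 15009, 15861, 16713, 17565, 18417, 19269, 20121, 20973, 21825, 22677, 23529, 24381, 25233, 26085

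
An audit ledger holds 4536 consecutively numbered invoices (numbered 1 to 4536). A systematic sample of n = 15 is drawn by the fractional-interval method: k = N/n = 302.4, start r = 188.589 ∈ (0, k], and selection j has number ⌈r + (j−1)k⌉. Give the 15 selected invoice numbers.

189, 491, 794, 1096, 1399, 1701, 2003, 2306, 2608, 2911, 3213, 3515, 3818, 4120, 4423

j=1: r + 0k = 188.589 → ⌈·⌉ = 189
j=2: r + 1k = 490.989 → ⌈·⌉ = 491
j=3: r + 2k = 793.389 → ⌈·⌉ = 794
j=4: r + 3k = 1095.789 → ⌈·⌉ = 1096
j=5: r + 4k = 1398.189 → ⌈·⌉ = 1399
j=6: r + 5k = 1700.589 → ⌈·⌉ = 1701
j=7: r + 6k = 2002.989 → ⌈·⌉ = 2003
j=8: r + 7k = 2305.389 → ⌈·⌉ = 2306
j=9: r + 8k = 2607.789 → ⌈·⌉ = 2608
j=10: r + 9k = 2910.189 → ⌈·⌉ = 2911
j=11: r + 10k = 3212.589 → ⌈·⌉ = 3213
j=12: r + 11k = 3514.989 → ⌈·⌉ = 3515
j=13: r + 12k = 3817.389 → ⌈·⌉ = 3818
j=14: r + 13k = 4119.789 → ⌈·⌉ = 4120
j=15: r + 14k = 4422.189 → ⌈·⌉ = 4423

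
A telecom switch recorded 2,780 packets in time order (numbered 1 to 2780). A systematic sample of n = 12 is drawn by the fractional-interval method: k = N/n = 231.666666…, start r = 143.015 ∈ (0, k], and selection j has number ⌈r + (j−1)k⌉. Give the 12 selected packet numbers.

144, 375, 607, 839, 1070, 1302, 1534, 1765, 1997, 2229, 2460, 2692

j=1: r + 0k = 143.015 → ⌈·⌉ = 144
j=2: r + 1k = 374.681666… → ⌈·⌉ = 375
j=3: r + 2k = 606.348333… → ⌈·⌉ = 607
j=4: r + 3k = 838.015 → ⌈·⌉ = 839
j=5: r + 4k = 1069.681666… → ⌈·⌉ = 1070
j=6: r + 5k = 1301.348333… → ⌈·⌉ = 1302
j=7: r + 6k = 1533.015 → ⌈·⌉ = 1534
j=8: r + 7k = 1764.681666… → ⌈·⌉ = 1765
j=9: r + 8k = 1996.348333… → ⌈·⌉ = 1997
j=10: r + 9k = 2228.015 → ⌈·⌉ = 2229
j=11: r + 10k = 2459.681666… → ⌈·⌉ = 2460
j=12: r + 11k = 2691.348333… → ⌈·⌉ = 2692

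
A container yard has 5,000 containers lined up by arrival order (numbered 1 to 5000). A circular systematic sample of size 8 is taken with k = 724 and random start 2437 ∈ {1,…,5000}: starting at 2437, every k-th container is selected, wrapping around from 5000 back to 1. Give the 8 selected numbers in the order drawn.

Selection 1: 2437
Selection 2: 2437 + 724 = 3161
Selection 3: 3161 + 724 = 3885
Selection 4: 3885 + 724 = 4609
Selection 5: 4609 + 724 = 5333 → 5333 − 5000 = 333
Selection 6: 333 + 724 = 1057
Selection 7: 1057 + 724 = 1781
Selection 8: 1781 + 724 = 2505

2437, 3161, 3885, 4609, 333, 1057, 1781, 2505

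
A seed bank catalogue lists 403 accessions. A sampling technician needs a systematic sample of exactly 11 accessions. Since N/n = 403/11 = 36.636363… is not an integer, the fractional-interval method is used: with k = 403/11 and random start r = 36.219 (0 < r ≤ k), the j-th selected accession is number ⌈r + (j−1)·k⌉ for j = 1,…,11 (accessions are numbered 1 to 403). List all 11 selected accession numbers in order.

37, 73, 110, 147, 183, 220, 257, 293, 330, 366, 403

j=1: r + 0k = 36.219 → ⌈·⌉ = 37
j=2: r + 1k = 72.855363… → ⌈·⌉ = 73
j=3: r + 2k = 109.491727… → ⌈·⌉ = 110
j=4: r + 3k = 146.128090… → ⌈·⌉ = 147
j=5: r + 4k = 182.764454… → ⌈·⌉ = 183
j=6: r + 5k = 219.400818… → ⌈·⌉ = 220
j=7: r + 6k = 256.037181… → ⌈·⌉ = 257
j=8: r + 7k = 292.673545… → ⌈·⌉ = 293
j=9: r + 8k = 329.309909… → ⌈·⌉ = 330
j=10: r + 9k = 365.946272… → ⌈·⌉ = 366
j=11: r + 10k = 402.582636… → ⌈·⌉ = 403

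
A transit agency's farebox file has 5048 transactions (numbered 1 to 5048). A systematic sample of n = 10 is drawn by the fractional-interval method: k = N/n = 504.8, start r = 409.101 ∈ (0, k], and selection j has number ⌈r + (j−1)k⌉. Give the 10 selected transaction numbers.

410, 914, 1419, 1924, 2429, 2934, 3438, 3943, 4448, 4953

j=1: r + 0k = 409.101 → ⌈·⌉ = 410
j=2: r + 1k = 913.901 → ⌈·⌉ = 914
j=3: r + 2k = 1418.701 → ⌈·⌉ = 1419
j=4: r + 3k = 1923.501 → ⌈·⌉ = 1924
j=5: r + 4k = 2428.301 → ⌈·⌉ = 2429
j=6: r + 5k = 2933.101 → ⌈·⌉ = 2934
j=7: r + 6k = 3437.901 → ⌈·⌉ = 3438
j=8: r + 7k = 3942.701 → ⌈·⌉ = 3943
j=9: r + 8k = 4447.501 → ⌈·⌉ = 4448
j=10: r + 9k = 4952.301 → ⌈·⌉ = 4953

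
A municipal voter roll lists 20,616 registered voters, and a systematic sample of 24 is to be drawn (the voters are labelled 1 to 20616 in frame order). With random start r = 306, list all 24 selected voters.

k = N/n = 20616/24 = 859
voter 1: 306
voter 2: 306 + 859 = 1165
voter 3: 1165 + 859 = 2024
voter 4: 2024 + 859 = 2883
voter 5: 2883 + 859 = 3742
voter 6: 3742 + 859 = 4601
voter 7: 4601 + 859 = 5460
voter 8: 5460 + 859 = 6319
voter 9: 6319 + 859 = 7178
voter 10: 7178 + 859 = 8037
voter 11: 8037 + 859 = 8896
voter 12: 8896 + 859 = 9755
voter 13: 9755 + 859 = 10614
voter 14: 10614 + 859 = 11473
voter 15: 11473 + 859 = 12332
voter 16: 12332 + 859 = 13191
voter 17: 13191 + 859 = 14050
voter 18: 14050 + 859 = 14909
voter 19: 14909 + 859 = 15768
voter 20: 15768 + 859 = 16627
voter 21: 16627 + 859 = 17486
voter 22: 17486 + 859 = 18345
voter 23: 18345 + 859 = 19204
voter 24: 19204 + 859 = 20063

306, 1165, 2024, 2883, 3742, 4601, 5460, 6319, 7178, 8037, 8896, 9755, 10614, 11473, 12332, 13191, 14050, 14909, 15768, 16627, 17486, 18345, 19204, 20063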